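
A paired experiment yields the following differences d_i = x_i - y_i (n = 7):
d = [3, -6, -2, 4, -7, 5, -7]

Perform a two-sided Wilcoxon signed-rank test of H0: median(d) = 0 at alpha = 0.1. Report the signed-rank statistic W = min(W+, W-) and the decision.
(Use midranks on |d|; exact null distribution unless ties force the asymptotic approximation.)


Step 1: Drop any zero differences (none here) and take |d_i|.
|d| = [3, 6, 2, 4, 7, 5, 7]
Step 2: Midrank |d_i| (ties get averaged ranks).
ranks: |3|->2, |6|->5, |2|->1, |4|->3, |7|->6.5, |5|->4, |7|->6.5
Step 3: Attach original signs; sum ranks with positive sign and with negative sign.
W+ = 2 + 3 + 4 = 9
W- = 5 + 1 + 6.5 + 6.5 = 19
(Check: W+ + W- = 28 should equal n(n+1)/2 = 28.)
Step 4: Test statistic W = min(W+, W-) = 9.
Step 5: Ties in |d|, so use the tie-corrected normal approximation.
        E[W] = n(n+1)/4 = 7*8/4 = 14.
        Tie groups: |d|=7 (t=2); sum(t^3 - t) = 6.
        Var[W] = n(n+1)(2n+1)/24 - sum(t^3-t)/48 = 840/24 - 6/48 = 34.875.
        z = (W - E[W]) / sqrt(Var[W]) = (9 - 14) / 5.9055 = -0.8467.
        Two-sided p = 2*Phi(z) = 0.397180.
Step 6: alpha = 0.1. fail to reject H0.

W+ = 9, W- = 19, W = min = 9, p = 0.397180, fail to reject H0.


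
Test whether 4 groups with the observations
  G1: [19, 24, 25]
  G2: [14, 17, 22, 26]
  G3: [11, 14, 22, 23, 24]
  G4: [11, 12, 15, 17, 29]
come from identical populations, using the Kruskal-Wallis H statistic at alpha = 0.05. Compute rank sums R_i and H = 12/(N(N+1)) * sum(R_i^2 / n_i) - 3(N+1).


Step 1: Combine all N = 17 observations and assign midranks.
sorted (value, group, rank): (11,G3,1.5), (11,G4,1.5), (12,G4,3), (14,G2,4.5), (14,G3,4.5), (15,G4,6), (17,G2,7.5), (17,G4,7.5), (19,G1,9), (22,G2,10.5), (22,G3,10.5), (23,G3,12), (24,G1,13.5), (24,G3,13.5), (25,G1,15), (26,G2,16), (29,G4,17)
Step 2: Sum ranks within each group.
R_1 = 37.5 (n_1 = 3)
R_2 = 38.5 (n_2 = 4)
R_3 = 42 (n_3 = 5)
R_4 = 35 (n_4 = 5)
Step 3: H = 12/(N(N+1)) * sum(R_i^2/n_i) - 3(N+1)
     = 12/(17*18) * (37.5^2/3 + 38.5^2/4 + 42^2/5 + 35^2/5) - 3*18
     = 0.039216 * 1437.11 - 54
     = 2.357353.
Step 4: Ties present; correction factor C = 1 - 30/(17^3 - 17) = 0.993873. Corrected H = 2.357353 / 0.993873 = 2.371887.
Step 5: Under H0, H ~ chi^2(3); p-value = 0.498889.
Step 6: alpha = 0.05. fail to reject H0.

H = 2.3719, df = 3, p = 0.498889, fail to reject H0.


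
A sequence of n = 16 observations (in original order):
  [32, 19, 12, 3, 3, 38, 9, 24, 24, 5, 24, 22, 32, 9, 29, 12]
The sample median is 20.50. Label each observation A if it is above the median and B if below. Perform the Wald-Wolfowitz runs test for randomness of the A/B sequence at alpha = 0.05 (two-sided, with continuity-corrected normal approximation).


Step 1: Compute median = 20.50; label A = above, B = below.
Labels in order: ABBBBABAABAAABAB  (n_A = 8, n_B = 8)
Step 2: Count runs R = 10.
Step 3: Under H0 (random ordering), E[R] = 2*n_A*n_B/(n_A+n_B) + 1 = 2*8*8/16 + 1 = 9.0000.
        Var[R] = 2*n_A*n_B*(2*n_A*n_B - n_A - n_B) / ((n_A+n_B)^2 * (n_A+n_B-1)) = 14336/3840 = 3.7333.
        SD[R] = 1.9322.
Step 4: Continuity-corrected z = (R - 0.5 - E[R]) / SD[R] = (10 - 0.5 - 9.0000) / 1.9322 = 0.2588.
Step 5: Two-sided p-value via normal approximation = 2*(1 - Phi(|z|)) = 0.795809.
Step 6: alpha = 0.05. fail to reject H0.

R = 10, z = 0.2588, p = 0.795809, fail to reject H0.


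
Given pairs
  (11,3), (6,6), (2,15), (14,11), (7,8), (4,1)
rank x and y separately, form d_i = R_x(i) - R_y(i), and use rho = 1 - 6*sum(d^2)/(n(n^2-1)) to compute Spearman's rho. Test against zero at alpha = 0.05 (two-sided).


Step 1: Rank x and y separately (midranks; no ties here).
rank(x): 11->5, 6->3, 2->1, 14->6, 7->4, 4->2
rank(y): 3->2, 6->3, 15->6, 11->5, 8->4, 1->1
Step 2: d_i = R_x(i) - R_y(i); compute d_i^2.
  (5-2)^2=9, (3-3)^2=0, (1-6)^2=25, (6-5)^2=1, (4-4)^2=0, (2-1)^2=1
sum(d^2) = 36.
Step 3: rho = 1 - 6*36 / (6*(6^2 - 1)) = 1 - 216/210 = -0.028571.
Step 4: Under H0, t = rho * sqrt((n-2)/(1-rho^2)) = -0.0572 ~ t(4).
Step 5: Two-sided p-value from the t-distribution with 4 df = 0.957155.
Step 6: alpha = 0.05. fail to reject H0.

rho = -0.0286, p = 0.957155, fail to reject H0 at alpha = 0.05.


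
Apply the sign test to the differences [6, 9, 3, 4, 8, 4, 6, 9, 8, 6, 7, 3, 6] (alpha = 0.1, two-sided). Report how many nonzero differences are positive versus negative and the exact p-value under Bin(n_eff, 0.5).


Step 1: Discard zero differences. Original n = 13; n_eff = number of nonzero differences = 13.
Nonzero differences (with sign): +6, +9, +3, +4, +8, +4, +6, +9, +8, +6, +7, +3, +6
Step 2: Count signs: positive = 13, negative = 0.
Step 3: Under H0: P(positive) = 0.5, so the number of positives S ~ Bin(13, 0.5).
Step 4: Two-sided exact p-value = sum of Bin(13,0.5) probabilities at or below the observed probability = 0.000244.
Step 5: alpha = 0.1. reject H0.

n_eff = 13, pos = 13, neg = 0, p = 0.000244, reject H0.


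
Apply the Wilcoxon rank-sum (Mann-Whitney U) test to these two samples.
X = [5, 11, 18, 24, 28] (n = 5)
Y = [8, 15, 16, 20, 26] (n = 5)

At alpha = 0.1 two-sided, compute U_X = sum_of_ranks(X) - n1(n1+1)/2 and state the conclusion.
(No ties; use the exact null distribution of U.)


Step 1: Combine and sort all 10 observations; assign midranks.
sorted (value, group): (5,X), (8,Y), (11,X), (15,Y), (16,Y), (18,X), (20,Y), (24,X), (26,Y), (28,X)
ranks: 5->1, 8->2, 11->3, 15->4, 16->5, 18->6, 20->7, 24->8, 26->9, 28->10
Step 2: Rank sum for X: R1 = 1 + 3 + 6 + 8 + 10 = 28.
Step 3: U_X = R1 - n1(n1+1)/2 = 28 - 5*6/2 = 28 - 15 = 13.
       U_Y = n1*n2 - U_X = 25 - 13 = 12.
Step 4: No ties, so the exact null distribution of U (based on enumerating the C(10,5) = 252 equally likely rank assignments) gives the two-sided p-value.
Step 5: p-value = 1.000000; compare to alpha = 0.1. fail to reject H0.

U_X = 13, p = 1.000000, fail to reject H0 at alpha = 0.1.


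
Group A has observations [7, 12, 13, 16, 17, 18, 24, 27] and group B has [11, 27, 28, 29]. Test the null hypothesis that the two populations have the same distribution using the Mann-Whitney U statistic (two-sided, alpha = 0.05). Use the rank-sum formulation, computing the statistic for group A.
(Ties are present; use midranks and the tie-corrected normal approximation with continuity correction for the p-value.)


Step 1: Combine and sort all 12 observations; assign midranks.
sorted (value, group): (7,X), (11,Y), (12,X), (13,X), (16,X), (17,X), (18,X), (24,X), (27,X), (27,Y), (28,Y), (29,Y)
ranks: 7->1, 11->2, 12->3, 13->4, 16->5, 17->6, 18->7, 24->8, 27->9.5, 27->9.5, 28->11, 29->12
Step 2: Rank sum for X: R1 = 1 + 3 + 4 + 5 + 6 + 7 + 8 + 9.5 = 43.5.
Step 3: U_X = R1 - n1(n1+1)/2 = 43.5 - 8*9/2 = 43.5 - 36 = 7.5.
       U_Y = n1*n2 - U_X = 32 - 7.5 = 24.5.
Step 4: Ties are present, so use the tie-corrected normal approximation (with continuity correction) for the p-value.
Step 5: p-value = 0.173478; compare to alpha = 0.05. fail to reject H0.

U_X = 7.5, p = 0.173478, fail to reject H0 at alpha = 0.05.


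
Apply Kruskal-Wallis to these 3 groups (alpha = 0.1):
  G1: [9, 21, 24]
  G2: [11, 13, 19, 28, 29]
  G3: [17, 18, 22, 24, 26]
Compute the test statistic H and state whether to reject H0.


Step 1: Combine all N = 13 observations and assign midranks.
sorted (value, group, rank): (9,G1,1), (11,G2,2), (13,G2,3), (17,G3,4), (18,G3,5), (19,G2,6), (21,G1,7), (22,G3,8), (24,G1,9.5), (24,G3,9.5), (26,G3,11), (28,G2,12), (29,G2,13)
Step 2: Sum ranks within each group.
R_1 = 17.5 (n_1 = 3)
R_2 = 36 (n_2 = 5)
R_3 = 37.5 (n_3 = 5)
Step 3: H = 12/(N(N+1)) * sum(R_i^2/n_i) - 3(N+1)
     = 12/(13*14) * (17.5^2/3 + 36^2/5 + 37.5^2/5) - 3*14
     = 0.065934 * 642.533 - 42
     = 0.364835.
Step 4: Ties present; correction factor C = 1 - 6/(13^3 - 13) = 0.997253. Corrected H = 0.364835 / 0.997253 = 0.365840.
Step 5: Under H0, H ~ chi^2(2); p-value = 0.832835.
Step 6: alpha = 0.1. fail to reject H0.

H = 0.3658, df = 2, p = 0.832835, fail to reject H0.


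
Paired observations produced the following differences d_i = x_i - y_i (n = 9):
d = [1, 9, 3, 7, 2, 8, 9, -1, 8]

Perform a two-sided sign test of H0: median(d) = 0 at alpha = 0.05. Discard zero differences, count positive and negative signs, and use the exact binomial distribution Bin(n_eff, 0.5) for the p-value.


Step 1: Discard zero differences. Original n = 9; n_eff = number of nonzero differences = 9.
Nonzero differences (with sign): +1, +9, +3, +7, +2, +8, +9, -1, +8
Step 2: Count signs: positive = 8, negative = 1.
Step 3: Under H0: P(positive) = 0.5, so the number of positives S ~ Bin(9, 0.5).
Step 4: Two-sided exact p-value = sum of Bin(9,0.5) probabilities at or below the observed probability = 0.039062.
Step 5: alpha = 0.05. reject H0.

n_eff = 9, pos = 8, neg = 1, p = 0.039062, reject H0.


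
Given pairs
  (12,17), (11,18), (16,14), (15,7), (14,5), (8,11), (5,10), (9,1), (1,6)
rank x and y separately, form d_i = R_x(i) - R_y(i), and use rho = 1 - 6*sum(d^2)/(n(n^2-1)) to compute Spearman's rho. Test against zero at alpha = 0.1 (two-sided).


Step 1: Rank x and y separately (midranks; no ties here).
rank(x): 12->6, 11->5, 16->9, 15->8, 14->7, 8->3, 5->2, 9->4, 1->1
rank(y): 17->8, 18->9, 14->7, 7->4, 5->2, 11->6, 10->5, 1->1, 6->3
Step 2: d_i = R_x(i) - R_y(i); compute d_i^2.
  (6-8)^2=4, (5-9)^2=16, (9-7)^2=4, (8-4)^2=16, (7-2)^2=25, (3-6)^2=9, (2-5)^2=9, (4-1)^2=9, (1-3)^2=4
sum(d^2) = 96.
Step 3: rho = 1 - 6*96 / (9*(9^2 - 1)) = 1 - 576/720 = 0.200000.
Step 4: Under H0, t = rho * sqrt((n-2)/(1-rho^2)) = 0.5401 ~ t(7).
Step 5: Two-sided p-value from the t-distribution with 7 df = 0.605901.
Step 6: alpha = 0.1. fail to reject H0.

rho = 0.2000, p = 0.605901, fail to reject H0 at alpha = 0.1.


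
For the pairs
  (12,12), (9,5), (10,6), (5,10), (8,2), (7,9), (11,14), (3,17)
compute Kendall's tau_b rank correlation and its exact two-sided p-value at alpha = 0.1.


Step 1: Enumerate the 28 unordered pairs (i,j) with i<j and classify each by sign(x_j-x_i) * sign(y_j-y_i).
  (1,2):dx=-3,dy=-7->C; (1,3):dx=-2,dy=-6->C; (1,4):dx=-7,dy=-2->C; (1,5):dx=-4,dy=-10->C
  (1,6):dx=-5,dy=-3->C; (1,7):dx=-1,dy=+2->D; (1,8):dx=-9,dy=+5->D; (2,3):dx=+1,dy=+1->C
  (2,4):dx=-4,dy=+5->D; (2,5):dx=-1,dy=-3->C; (2,6):dx=-2,dy=+4->D; (2,7):dx=+2,dy=+9->C
  (2,8):dx=-6,dy=+12->D; (3,4):dx=-5,dy=+4->D; (3,5):dx=-2,dy=-4->C; (3,6):dx=-3,dy=+3->D
  (3,7):dx=+1,dy=+8->C; (3,8):dx=-7,dy=+11->D; (4,5):dx=+3,dy=-8->D; (4,6):dx=+2,dy=-1->D
  (4,7):dx=+6,dy=+4->C; (4,8):dx=-2,dy=+7->D; (5,6):dx=-1,dy=+7->D; (5,7):dx=+3,dy=+12->C
  (5,8):dx=-5,dy=+15->D; (6,7):dx=+4,dy=+5->C; (6,8):dx=-4,dy=+8->D; (7,8):dx=-8,dy=+3->D
Step 2: C = 13, D = 15, total pairs = 28.
Step 3: tau = (C - D)/(n(n-1)/2) = (13 - 15)/28 = -0.071429.
Step 4: Exact two-sided p-value (enumerate n! = 40320 permutations of y under H0): p = 0.904861.
Step 5: alpha = 0.1. fail to reject H0.

tau_b = -0.0714 (C=13, D=15), p = 0.904861, fail to reject H0.


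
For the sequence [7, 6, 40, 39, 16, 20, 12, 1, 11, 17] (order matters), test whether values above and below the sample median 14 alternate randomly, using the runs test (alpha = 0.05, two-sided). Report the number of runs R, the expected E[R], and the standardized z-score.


Step 1: Compute median = 14; label A = above, B = below.
Labels in order: BBAAAABBBA  (n_A = 5, n_B = 5)
Step 2: Count runs R = 4.
Step 3: Under H0 (random ordering), E[R] = 2*n_A*n_B/(n_A+n_B) + 1 = 2*5*5/10 + 1 = 6.0000.
        Var[R] = 2*n_A*n_B*(2*n_A*n_B - n_A - n_B) / ((n_A+n_B)^2 * (n_A+n_B-1)) = 2000/900 = 2.2222.
        SD[R] = 1.4907.
Step 4: Continuity-corrected z = (R + 0.5 - E[R]) / SD[R] = (4 + 0.5 - 6.0000) / 1.4907 = -1.0062.
Step 5: Two-sided p-value via normal approximation = 2*(1 - Phi(|z|)) = 0.314305.
Step 6: alpha = 0.05. fail to reject H0.

R = 4, z = -1.0062, p = 0.314305, fail to reject H0.


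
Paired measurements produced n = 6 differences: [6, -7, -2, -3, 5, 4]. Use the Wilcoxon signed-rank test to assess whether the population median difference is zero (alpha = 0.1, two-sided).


Step 1: Drop any zero differences (none here) and take |d_i|.
|d| = [6, 7, 2, 3, 5, 4]
Step 2: Midrank |d_i| (ties get averaged ranks).
ranks: |6|->5, |7|->6, |2|->1, |3|->2, |5|->4, |4|->3
Step 3: Attach original signs; sum ranks with positive sign and with negative sign.
W+ = 5 + 4 + 3 = 12
W- = 6 + 1 + 2 = 9
(Check: W+ + W- = 21 should equal n(n+1)/2 = 21.)
Step 4: Test statistic W = min(W+, W-) = 9.
Step 5: No ties, so the exact null distribution over the 2^6 = 64 sign assignments gives the two-sided p-value = 0.843750.
Step 6: alpha = 0.1. fail to reject H0.

W+ = 12, W- = 9, W = min = 9, p = 0.843750, fail to reject H0.


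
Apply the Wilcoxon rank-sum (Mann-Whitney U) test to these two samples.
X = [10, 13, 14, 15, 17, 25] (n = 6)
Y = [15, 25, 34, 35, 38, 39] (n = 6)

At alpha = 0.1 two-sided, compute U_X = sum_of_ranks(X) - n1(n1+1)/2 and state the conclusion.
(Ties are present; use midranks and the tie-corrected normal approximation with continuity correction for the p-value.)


Step 1: Combine and sort all 12 observations; assign midranks.
sorted (value, group): (10,X), (13,X), (14,X), (15,X), (15,Y), (17,X), (25,X), (25,Y), (34,Y), (35,Y), (38,Y), (39,Y)
ranks: 10->1, 13->2, 14->3, 15->4.5, 15->4.5, 17->6, 25->7.5, 25->7.5, 34->9, 35->10, 38->11, 39->12
Step 2: Rank sum for X: R1 = 1 + 2 + 3 + 4.5 + 6 + 7.5 = 24.
Step 3: U_X = R1 - n1(n1+1)/2 = 24 - 6*7/2 = 24 - 21 = 3.
       U_Y = n1*n2 - U_X = 36 - 3 = 33.
Step 4: Ties are present, so use the tie-corrected normal approximation (with continuity correction) for the p-value.
Step 5: p-value = 0.019805; compare to alpha = 0.1. reject H0.

U_X = 3, p = 0.019805, reject H0 at alpha = 0.1.


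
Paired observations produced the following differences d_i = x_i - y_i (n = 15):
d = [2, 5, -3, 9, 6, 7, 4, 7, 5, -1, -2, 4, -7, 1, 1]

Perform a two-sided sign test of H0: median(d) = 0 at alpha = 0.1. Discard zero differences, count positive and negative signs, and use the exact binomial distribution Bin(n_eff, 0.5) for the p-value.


Step 1: Discard zero differences. Original n = 15; n_eff = number of nonzero differences = 15.
Nonzero differences (with sign): +2, +5, -3, +9, +6, +7, +4, +7, +5, -1, -2, +4, -7, +1, +1
Step 2: Count signs: positive = 11, negative = 4.
Step 3: Under H0: P(positive) = 0.5, so the number of positives S ~ Bin(15, 0.5).
Step 4: Two-sided exact p-value = sum of Bin(15,0.5) probabilities at or below the observed probability = 0.118469.
Step 5: alpha = 0.1. fail to reject H0.

n_eff = 15, pos = 11, neg = 4, p = 0.118469, fail to reject H0.


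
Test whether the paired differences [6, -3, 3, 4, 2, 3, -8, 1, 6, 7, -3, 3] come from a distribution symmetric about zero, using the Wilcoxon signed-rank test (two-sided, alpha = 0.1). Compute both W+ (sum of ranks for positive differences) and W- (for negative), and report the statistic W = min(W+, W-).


Step 1: Drop any zero differences (none here) and take |d_i|.
|d| = [6, 3, 3, 4, 2, 3, 8, 1, 6, 7, 3, 3]
Step 2: Midrank |d_i| (ties get averaged ranks).
ranks: |6|->9.5, |3|->5, |3|->5, |4|->8, |2|->2, |3|->5, |8|->12, |1|->1, |6|->9.5, |7|->11, |3|->5, |3|->5
Step 3: Attach original signs; sum ranks with positive sign and with negative sign.
W+ = 9.5 + 5 + 8 + 2 + 5 + 1 + 9.5 + 11 + 5 = 56
W- = 5 + 12 + 5 = 22
(Check: W+ + W- = 78 should equal n(n+1)/2 = 78.)
Step 4: Test statistic W = min(W+, W-) = 22.
Step 5: Ties in |d|, so use the tie-corrected normal approximation.
        E[W] = n(n+1)/4 = 12*13/4 = 39.
        Tie groups: |d|=3 (t=5), |d|=6 (t=2); sum(t^3 - t) = 126.
        Var[W] = n(n+1)(2n+1)/24 - sum(t^3-t)/48 = 3900/24 - 126/48 = 159.875.
        z = (W - E[W]) / sqrt(Var[W]) = (22 - 39) / 12.6442 = -1.3445.
        Two-sided p = 2*Phi(z) = 0.178789.
Step 6: alpha = 0.1. fail to reject H0.

W+ = 56, W- = 22, W = min = 22, p = 0.178789, fail to reject H0.


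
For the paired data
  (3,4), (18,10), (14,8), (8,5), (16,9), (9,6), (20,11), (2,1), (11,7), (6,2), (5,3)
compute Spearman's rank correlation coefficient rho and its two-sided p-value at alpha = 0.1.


Step 1: Rank x and y separately (midranks; no ties here).
rank(x): 3->2, 18->10, 14->8, 8->5, 16->9, 9->6, 20->11, 2->1, 11->7, 6->4, 5->3
rank(y): 4->4, 10->10, 8->8, 5->5, 9->9, 6->6, 11->11, 1->1, 7->7, 2->2, 3->3
Step 2: d_i = R_x(i) - R_y(i); compute d_i^2.
  (2-4)^2=4, (10-10)^2=0, (8-8)^2=0, (5-5)^2=0, (9-9)^2=0, (6-6)^2=0, (11-11)^2=0, (1-1)^2=0, (7-7)^2=0, (4-2)^2=4, (3-3)^2=0
sum(d^2) = 8.
Step 3: rho = 1 - 6*8 / (11*(11^2 - 1)) = 1 - 48/1320 = 0.963636.
Step 4: Under H0, t = rho * sqrt((n-2)/(1-rho^2)) = 10.8186 ~ t(9).
Step 5: Two-sided p-value from the t-distribution with 9 df = 0.000002.
Step 6: alpha = 0.1. reject H0.

rho = 0.9636, p = 0.000002, reject H0 at alpha = 0.1.


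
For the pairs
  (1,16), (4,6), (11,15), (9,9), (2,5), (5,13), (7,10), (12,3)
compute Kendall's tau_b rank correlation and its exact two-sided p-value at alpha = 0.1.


Step 1: Enumerate the 28 unordered pairs (i,j) with i<j and classify each by sign(x_j-x_i) * sign(y_j-y_i).
  (1,2):dx=+3,dy=-10->D; (1,3):dx=+10,dy=-1->D; (1,4):dx=+8,dy=-7->D; (1,5):dx=+1,dy=-11->D
  (1,6):dx=+4,dy=-3->D; (1,7):dx=+6,dy=-6->D; (1,8):dx=+11,dy=-13->D; (2,3):dx=+7,dy=+9->C
  (2,4):dx=+5,dy=+3->C; (2,5):dx=-2,dy=-1->C; (2,6):dx=+1,dy=+7->C; (2,7):dx=+3,dy=+4->C
  (2,8):dx=+8,dy=-3->D; (3,4):dx=-2,dy=-6->C; (3,5):dx=-9,dy=-10->C; (3,6):dx=-6,dy=-2->C
  (3,7):dx=-4,dy=-5->C; (3,8):dx=+1,dy=-12->D; (4,5):dx=-7,dy=-4->C; (4,6):dx=-4,dy=+4->D
  (4,7):dx=-2,dy=+1->D; (4,8):dx=+3,dy=-6->D; (5,6):dx=+3,dy=+8->C; (5,7):dx=+5,dy=+5->C
  (5,8):dx=+10,dy=-2->D; (6,7):dx=+2,dy=-3->D; (6,8):dx=+7,dy=-10->D; (7,8):dx=+5,dy=-7->D
Step 2: C = 12, D = 16, total pairs = 28.
Step 3: tau = (C - D)/(n(n-1)/2) = (12 - 16)/28 = -0.142857.
Step 4: Exact two-sided p-value (enumerate n! = 40320 permutations of y under H0): p = 0.719544.
Step 5: alpha = 0.1. fail to reject H0.

tau_b = -0.1429 (C=12, D=16), p = 0.719544, fail to reject H0.


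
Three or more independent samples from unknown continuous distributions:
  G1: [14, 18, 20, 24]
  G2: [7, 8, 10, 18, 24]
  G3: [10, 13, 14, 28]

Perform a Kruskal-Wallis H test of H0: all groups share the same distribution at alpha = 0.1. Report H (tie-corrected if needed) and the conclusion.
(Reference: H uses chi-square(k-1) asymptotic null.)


Step 1: Combine all N = 13 observations and assign midranks.
sorted (value, group, rank): (7,G2,1), (8,G2,2), (10,G2,3.5), (10,G3,3.5), (13,G3,5), (14,G1,6.5), (14,G3,6.5), (18,G1,8.5), (18,G2,8.5), (20,G1,10), (24,G1,11.5), (24,G2,11.5), (28,G3,13)
Step 2: Sum ranks within each group.
R_1 = 36.5 (n_1 = 4)
R_2 = 26.5 (n_2 = 5)
R_3 = 28 (n_3 = 4)
Step 3: H = 12/(N(N+1)) * sum(R_i^2/n_i) - 3(N+1)
     = 12/(13*14) * (36.5^2/4 + 26.5^2/5 + 28^2/4) - 3*14
     = 0.065934 * 669.513 - 42
     = 2.143681.
Step 4: Ties present; correction factor C = 1 - 24/(13^3 - 13) = 0.989011. Corrected H = 2.143681 / 0.989011 = 2.167500.
Step 5: Under H0, H ~ chi^2(2); p-value = 0.338324.
Step 6: alpha = 0.1. fail to reject H0.

H = 2.1675, df = 2, p = 0.338324, fail to reject H0.


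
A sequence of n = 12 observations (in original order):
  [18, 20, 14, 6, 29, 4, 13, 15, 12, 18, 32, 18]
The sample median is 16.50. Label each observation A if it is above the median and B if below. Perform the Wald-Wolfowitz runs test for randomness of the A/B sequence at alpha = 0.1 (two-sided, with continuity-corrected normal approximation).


Step 1: Compute median = 16.50; label A = above, B = below.
Labels in order: AABBABBBBAAA  (n_A = 6, n_B = 6)
Step 2: Count runs R = 5.
Step 3: Under H0 (random ordering), E[R] = 2*n_A*n_B/(n_A+n_B) + 1 = 2*6*6/12 + 1 = 7.0000.
        Var[R] = 2*n_A*n_B*(2*n_A*n_B - n_A - n_B) / ((n_A+n_B)^2 * (n_A+n_B-1)) = 4320/1584 = 2.7273.
        SD[R] = 1.6514.
Step 4: Continuity-corrected z = (R + 0.5 - E[R]) / SD[R] = (5 + 0.5 - 7.0000) / 1.6514 = -0.9083.
Step 5: Two-sided p-value via normal approximation = 2*(1 - Phi(|z|)) = 0.363722.
Step 6: alpha = 0.1. fail to reject H0.

R = 5, z = -0.9083, p = 0.363722, fail to reject H0.


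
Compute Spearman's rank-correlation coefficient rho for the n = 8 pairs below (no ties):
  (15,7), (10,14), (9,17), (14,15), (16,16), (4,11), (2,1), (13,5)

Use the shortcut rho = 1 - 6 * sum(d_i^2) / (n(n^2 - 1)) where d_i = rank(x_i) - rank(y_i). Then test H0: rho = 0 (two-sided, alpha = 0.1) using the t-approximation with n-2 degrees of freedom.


Step 1: Rank x and y separately (midranks; no ties here).
rank(x): 15->7, 10->4, 9->3, 14->6, 16->8, 4->2, 2->1, 13->5
rank(y): 7->3, 14->5, 17->8, 15->6, 16->7, 11->4, 1->1, 5->2
Step 2: d_i = R_x(i) - R_y(i); compute d_i^2.
  (7-3)^2=16, (4-5)^2=1, (3-8)^2=25, (6-6)^2=0, (8-7)^2=1, (2-4)^2=4, (1-1)^2=0, (5-2)^2=9
sum(d^2) = 56.
Step 3: rho = 1 - 6*56 / (8*(8^2 - 1)) = 1 - 336/504 = 0.333333.
Step 4: Under H0, t = rho * sqrt((n-2)/(1-rho^2)) = 0.8660 ~ t(6).
Step 5: Two-sided p-value from the t-distribution with 6 df = 0.419753.
Step 6: alpha = 0.1. fail to reject H0.

rho = 0.3333, p = 0.419753, fail to reject H0 at alpha = 0.1.


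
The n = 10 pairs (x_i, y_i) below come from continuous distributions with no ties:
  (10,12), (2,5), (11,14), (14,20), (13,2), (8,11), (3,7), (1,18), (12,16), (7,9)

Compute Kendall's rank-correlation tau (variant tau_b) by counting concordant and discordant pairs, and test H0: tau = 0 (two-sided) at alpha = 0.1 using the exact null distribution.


Step 1: Enumerate the 45 unordered pairs (i,j) with i<j and classify each by sign(x_j-x_i) * sign(y_j-y_i).
  (1,2):dx=-8,dy=-7->C; (1,3):dx=+1,dy=+2->C; (1,4):dx=+4,dy=+8->C; (1,5):dx=+3,dy=-10->D
  (1,6):dx=-2,dy=-1->C; (1,7):dx=-7,dy=-5->C; (1,8):dx=-9,dy=+6->D; (1,9):dx=+2,dy=+4->C
  (1,10):dx=-3,dy=-3->C; (2,3):dx=+9,dy=+9->C; (2,4):dx=+12,dy=+15->C; (2,5):dx=+11,dy=-3->D
  (2,6):dx=+6,dy=+6->C; (2,7):dx=+1,dy=+2->C; (2,8):dx=-1,dy=+13->D; (2,9):dx=+10,dy=+11->C
  (2,10):dx=+5,dy=+4->C; (3,4):dx=+3,dy=+6->C; (3,5):dx=+2,dy=-12->D; (3,6):dx=-3,dy=-3->C
  (3,7):dx=-8,dy=-7->C; (3,8):dx=-10,dy=+4->D; (3,9):dx=+1,dy=+2->C; (3,10):dx=-4,dy=-5->C
  (4,5):dx=-1,dy=-18->C; (4,6):dx=-6,dy=-9->C; (4,7):dx=-11,dy=-13->C; (4,8):dx=-13,dy=-2->C
  (4,9):dx=-2,dy=-4->C; (4,10):dx=-7,dy=-11->C; (5,6):dx=-5,dy=+9->D; (5,7):dx=-10,dy=+5->D
  (5,8):dx=-12,dy=+16->D; (5,9):dx=-1,dy=+14->D; (5,10):dx=-6,dy=+7->D; (6,7):dx=-5,dy=-4->C
  (6,8):dx=-7,dy=+7->D; (6,9):dx=+4,dy=+5->C; (6,10):dx=-1,dy=-2->C; (7,8):dx=-2,dy=+11->D
  (7,9):dx=+9,dy=+9->C; (7,10):dx=+4,dy=+2->C; (8,9):dx=+11,dy=-2->D; (8,10):dx=+6,dy=-9->D
  (9,10):dx=-5,dy=-7->C
Step 2: C = 30, D = 15, total pairs = 45.
Step 3: tau = (C - D)/(n(n-1)/2) = (30 - 15)/45 = 0.333333.
Step 4: Exact two-sided p-value (enumerate n! = 3628800 permutations of y under H0): p = 0.216373.
Step 5: alpha = 0.1. fail to reject H0.

tau_b = 0.3333 (C=30, D=15), p = 0.216373, fail to reject H0.


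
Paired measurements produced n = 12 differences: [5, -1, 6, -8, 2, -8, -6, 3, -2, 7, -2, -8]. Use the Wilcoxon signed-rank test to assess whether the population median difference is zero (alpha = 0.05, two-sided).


Step 1: Drop any zero differences (none here) and take |d_i|.
|d| = [5, 1, 6, 8, 2, 8, 6, 3, 2, 7, 2, 8]
Step 2: Midrank |d_i| (ties get averaged ranks).
ranks: |5|->6, |1|->1, |6|->7.5, |8|->11, |2|->3, |8|->11, |6|->7.5, |3|->5, |2|->3, |7|->9, |2|->3, |8|->11
Step 3: Attach original signs; sum ranks with positive sign and with negative sign.
W+ = 6 + 7.5 + 3 + 5 + 9 = 30.5
W- = 1 + 11 + 11 + 7.5 + 3 + 3 + 11 = 47.5
(Check: W+ + W- = 78 should equal n(n+1)/2 = 78.)
Step 4: Test statistic W = min(W+, W-) = 30.5.
Step 5: Ties in |d|, so use the tie-corrected normal approximation.
        E[W] = n(n+1)/4 = 12*13/4 = 39.
        Tie groups: |d|=2 (t=3), |d|=6 (t=2), |d|=8 (t=3); sum(t^3 - t) = 54.
        Var[W] = n(n+1)(2n+1)/24 - sum(t^3-t)/48 = 3900/24 - 54/48 = 161.375.
        z = (W - E[W]) / sqrt(Var[W]) = (30.5 - 39) / 12.7033 = -0.6691.
        Two-sided p = 2*Phi(z) = 0.503422.
Step 6: alpha = 0.05. fail to reject H0.

W+ = 30.5, W- = 47.5, W = min = 30.5, p = 0.503422, fail to reject H0.


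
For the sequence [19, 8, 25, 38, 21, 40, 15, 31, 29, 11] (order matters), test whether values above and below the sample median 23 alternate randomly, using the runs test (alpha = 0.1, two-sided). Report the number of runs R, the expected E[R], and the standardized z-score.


Step 1: Compute median = 23; label A = above, B = below.
Labels in order: BBAABABAAB  (n_A = 5, n_B = 5)
Step 2: Count runs R = 7.
Step 3: Under H0 (random ordering), E[R] = 2*n_A*n_B/(n_A+n_B) + 1 = 2*5*5/10 + 1 = 6.0000.
        Var[R] = 2*n_A*n_B*(2*n_A*n_B - n_A - n_B) / ((n_A+n_B)^2 * (n_A+n_B-1)) = 2000/900 = 2.2222.
        SD[R] = 1.4907.
Step 4: Continuity-corrected z = (R - 0.5 - E[R]) / SD[R] = (7 - 0.5 - 6.0000) / 1.4907 = 0.3354.
Step 5: Two-sided p-value via normal approximation = 2*(1 - Phi(|z|)) = 0.737316.
Step 6: alpha = 0.1. fail to reject H0.

R = 7, z = 0.3354, p = 0.737316, fail to reject H0.


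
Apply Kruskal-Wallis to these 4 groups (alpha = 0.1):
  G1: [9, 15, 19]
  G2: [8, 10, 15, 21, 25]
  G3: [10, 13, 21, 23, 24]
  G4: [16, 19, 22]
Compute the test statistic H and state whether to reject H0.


Step 1: Combine all N = 16 observations and assign midranks.
sorted (value, group, rank): (8,G2,1), (9,G1,2), (10,G2,3.5), (10,G3,3.5), (13,G3,5), (15,G1,6.5), (15,G2,6.5), (16,G4,8), (19,G1,9.5), (19,G4,9.5), (21,G2,11.5), (21,G3,11.5), (22,G4,13), (23,G3,14), (24,G3,15), (25,G2,16)
Step 2: Sum ranks within each group.
R_1 = 18 (n_1 = 3)
R_2 = 38.5 (n_2 = 5)
R_3 = 49 (n_3 = 5)
R_4 = 30.5 (n_4 = 3)
Step 3: H = 12/(N(N+1)) * sum(R_i^2/n_i) - 3(N+1)
     = 12/(16*17) * (18^2/3 + 38.5^2/5 + 49^2/5 + 30.5^2/3) - 3*17
     = 0.044118 * 1194.73 - 51
     = 1.708824.
Step 4: Ties present; correction factor C = 1 - 24/(16^3 - 16) = 0.994118. Corrected H = 1.708824 / 0.994118 = 1.718935.
Step 5: Under H0, H ~ chi^2(3); p-value = 0.632732.
Step 6: alpha = 0.1. fail to reject H0.

H = 1.7189, df = 3, p = 0.632732, fail to reject H0.


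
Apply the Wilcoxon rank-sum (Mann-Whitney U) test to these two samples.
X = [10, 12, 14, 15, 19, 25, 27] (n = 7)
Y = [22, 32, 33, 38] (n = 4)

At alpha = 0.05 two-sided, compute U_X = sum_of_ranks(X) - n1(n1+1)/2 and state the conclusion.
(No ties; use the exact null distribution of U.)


Step 1: Combine and sort all 11 observations; assign midranks.
sorted (value, group): (10,X), (12,X), (14,X), (15,X), (19,X), (22,Y), (25,X), (27,X), (32,Y), (33,Y), (38,Y)
ranks: 10->1, 12->2, 14->3, 15->4, 19->5, 22->6, 25->7, 27->8, 32->9, 33->10, 38->11
Step 2: Rank sum for X: R1 = 1 + 2 + 3 + 4 + 5 + 7 + 8 = 30.
Step 3: U_X = R1 - n1(n1+1)/2 = 30 - 7*8/2 = 30 - 28 = 2.
       U_Y = n1*n2 - U_X = 28 - 2 = 26.
Step 4: No ties, so the exact null distribution of U (based on enumerating the C(11,7) = 330 equally likely rank assignments) gives the two-sided p-value.
Step 5: p-value = 0.024242; compare to alpha = 0.05. reject H0.

U_X = 2, p = 0.024242, reject H0 at alpha = 0.05.


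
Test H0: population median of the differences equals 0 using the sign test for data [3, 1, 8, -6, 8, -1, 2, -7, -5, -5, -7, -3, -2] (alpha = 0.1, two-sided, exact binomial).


Step 1: Discard zero differences. Original n = 13; n_eff = number of nonzero differences = 13.
Nonzero differences (with sign): +3, +1, +8, -6, +8, -1, +2, -7, -5, -5, -7, -3, -2
Step 2: Count signs: positive = 5, negative = 8.
Step 3: Under H0: P(positive) = 0.5, so the number of positives S ~ Bin(13, 0.5).
Step 4: Two-sided exact p-value = sum of Bin(13,0.5) probabilities at or below the observed probability = 0.581055.
Step 5: alpha = 0.1. fail to reject H0.

n_eff = 13, pos = 5, neg = 8, p = 0.581055, fail to reject H0.


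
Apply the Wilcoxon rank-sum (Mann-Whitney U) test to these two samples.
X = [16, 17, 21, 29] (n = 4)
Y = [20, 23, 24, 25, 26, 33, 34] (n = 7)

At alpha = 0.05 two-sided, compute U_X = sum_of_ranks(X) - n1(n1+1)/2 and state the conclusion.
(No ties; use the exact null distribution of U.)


Step 1: Combine and sort all 11 observations; assign midranks.
sorted (value, group): (16,X), (17,X), (20,Y), (21,X), (23,Y), (24,Y), (25,Y), (26,Y), (29,X), (33,Y), (34,Y)
ranks: 16->1, 17->2, 20->3, 21->4, 23->5, 24->6, 25->7, 26->8, 29->9, 33->10, 34->11
Step 2: Rank sum for X: R1 = 1 + 2 + 4 + 9 = 16.
Step 3: U_X = R1 - n1(n1+1)/2 = 16 - 4*5/2 = 16 - 10 = 6.
       U_Y = n1*n2 - U_X = 28 - 6 = 22.
Step 4: No ties, so the exact null distribution of U (based on enumerating the C(11,4) = 330 equally likely rank assignments) gives the two-sided p-value.
Step 5: p-value = 0.163636; compare to alpha = 0.05. fail to reject H0.

U_X = 6, p = 0.163636, fail to reject H0 at alpha = 0.05.


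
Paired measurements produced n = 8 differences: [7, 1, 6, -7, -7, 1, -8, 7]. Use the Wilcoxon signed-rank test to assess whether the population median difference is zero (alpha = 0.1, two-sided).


Step 1: Drop any zero differences (none here) and take |d_i|.
|d| = [7, 1, 6, 7, 7, 1, 8, 7]
Step 2: Midrank |d_i| (ties get averaged ranks).
ranks: |7|->5.5, |1|->1.5, |6|->3, |7|->5.5, |7|->5.5, |1|->1.5, |8|->8, |7|->5.5
Step 3: Attach original signs; sum ranks with positive sign and with negative sign.
W+ = 5.5 + 1.5 + 3 + 1.5 + 5.5 = 17
W- = 5.5 + 5.5 + 8 = 19
(Check: W+ + W- = 36 should equal n(n+1)/2 = 36.)
Step 4: Test statistic W = min(W+, W-) = 17.
Step 5: Ties in |d|, so use the tie-corrected normal approximation.
        E[W] = n(n+1)/4 = 8*9/4 = 18.
        Tie groups: |d|=1 (t=2), |d|=7 (t=4); sum(t^3 - t) = 66.
        Var[W] = n(n+1)(2n+1)/24 - sum(t^3-t)/48 = 1224/24 - 66/48 = 49.625.
        z = (W - E[W]) / sqrt(Var[W]) = (17 - 18) / 7.0445 = -0.1420.
        Two-sided p = 2*Phi(z) = 0.887116.
Step 6: alpha = 0.1. fail to reject H0.

W+ = 17, W- = 19, W = min = 17, p = 0.887116, fail to reject H0.


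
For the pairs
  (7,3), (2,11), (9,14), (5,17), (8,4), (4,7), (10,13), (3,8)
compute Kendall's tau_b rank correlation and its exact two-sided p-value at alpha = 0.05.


Step 1: Enumerate the 28 unordered pairs (i,j) with i<j and classify each by sign(x_j-x_i) * sign(y_j-y_i).
  (1,2):dx=-5,dy=+8->D; (1,3):dx=+2,dy=+11->C; (1,4):dx=-2,dy=+14->D; (1,5):dx=+1,dy=+1->C
  (1,6):dx=-3,dy=+4->D; (1,7):dx=+3,dy=+10->C; (1,8):dx=-4,dy=+5->D; (2,3):dx=+7,dy=+3->C
  (2,4):dx=+3,dy=+6->C; (2,5):dx=+6,dy=-7->D; (2,6):dx=+2,dy=-4->D; (2,7):dx=+8,dy=+2->C
  (2,8):dx=+1,dy=-3->D; (3,4):dx=-4,dy=+3->D; (3,5):dx=-1,dy=-10->C; (3,6):dx=-5,dy=-7->C
  (3,7):dx=+1,dy=-1->D; (3,8):dx=-6,dy=-6->C; (4,5):dx=+3,dy=-13->D; (4,6):dx=-1,dy=-10->C
  (4,7):dx=+5,dy=-4->D; (4,8):dx=-2,dy=-9->C; (5,6):dx=-4,dy=+3->D; (5,7):dx=+2,dy=+9->C
  (5,8):dx=-5,dy=+4->D; (6,7):dx=+6,dy=+6->C; (6,8):dx=-1,dy=+1->D; (7,8):dx=-7,dy=-5->C
Step 2: C = 14, D = 14, total pairs = 28.
Step 3: tau = (C - D)/(n(n-1)/2) = (14 - 14)/28 = 0.000000.
Step 4: Exact two-sided p-value (enumerate n! = 40320 permutations of y under H0): p = 1.000000.
Step 5: alpha = 0.05. fail to reject H0.

tau_b = 0.0000 (C=14, D=14), p = 1.000000, fail to reject H0.


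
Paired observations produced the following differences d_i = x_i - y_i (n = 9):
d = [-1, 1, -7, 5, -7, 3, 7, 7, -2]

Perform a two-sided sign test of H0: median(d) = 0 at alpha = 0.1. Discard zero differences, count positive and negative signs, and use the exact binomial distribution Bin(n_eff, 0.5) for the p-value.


Step 1: Discard zero differences. Original n = 9; n_eff = number of nonzero differences = 9.
Nonzero differences (with sign): -1, +1, -7, +5, -7, +3, +7, +7, -2
Step 2: Count signs: positive = 5, negative = 4.
Step 3: Under H0: P(positive) = 0.5, so the number of positives S ~ Bin(9, 0.5).
Step 4: Two-sided exact p-value = sum of Bin(9,0.5) probabilities at or below the observed probability = 1.000000.
Step 5: alpha = 0.1. fail to reject H0.

n_eff = 9, pos = 5, neg = 4, p = 1.000000, fail to reject H0.


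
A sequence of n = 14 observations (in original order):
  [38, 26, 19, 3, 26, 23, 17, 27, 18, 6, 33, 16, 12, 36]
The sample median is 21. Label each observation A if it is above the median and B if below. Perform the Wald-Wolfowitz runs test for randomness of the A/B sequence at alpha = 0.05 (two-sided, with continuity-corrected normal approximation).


Step 1: Compute median = 21; label A = above, B = below.
Labels in order: AABBAABABBABBA  (n_A = 7, n_B = 7)
Step 2: Count runs R = 9.
Step 3: Under H0 (random ordering), E[R] = 2*n_A*n_B/(n_A+n_B) + 1 = 2*7*7/14 + 1 = 8.0000.
        Var[R] = 2*n_A*n_B*(2*n_A*n_B - n_A - n_B) / ((n_A+n_B)^2 * (n_A+n_B-1)) = 8232/2548 = 3.2308.
        SD[R] = 1.7974.
Step 4: Continuity-corrected z = (R - 0.5 - E[R]) / SD[R] = (9 - 0.5 - 8.0000) / 1.7974 = 0.2782.
Step 5: Two-sided p-value via normal approximation = 2*(1 - Phi(|z|)) = 0.780879.
Step 6: alpha = 0.05. fail to reject H0.

R = 9, z = 0.2782, p = 0.780879, fail to reject H0.


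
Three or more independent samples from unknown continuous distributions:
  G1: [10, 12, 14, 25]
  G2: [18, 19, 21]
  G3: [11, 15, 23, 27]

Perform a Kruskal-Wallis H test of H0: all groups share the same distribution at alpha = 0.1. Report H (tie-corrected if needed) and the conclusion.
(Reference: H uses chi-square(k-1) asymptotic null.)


Step 1: Combine all N = 11 observations and assign midranks.
sorted (value, group, rank): (10,G1,1), (11,G3,2), (12,G1,3), (14,G1,4), (15,G3,5), (18,G2,6), (19,G2,7), (21,G2,8), (23,G3,9), (25,G1,10), (27,G3,11)
Step 2: Sum ranks within each group.
R_1 = 18 (n_1 = 4)
R_2 = 21 (n_2 = 3)
R_3 = 27 (n_3 = 4)
Step 3: H = 12/(N(N+1)) * sum(R_i^2/n_i) - 3(N+1)
     = 12/(11*12) * (18^2/4 + 21^2/3 + 27^2/4) - 3*12
     = 0.090909 * 410.25 - 36
     = 1.295455.
Step 4: No ties, so H is used without correction.
Step 5: Under H0, H ~ chi^2(2); p-value = 0.523234.
Step 6: alpha = 0.1. fail to reject H0.

H = 1.2955, df = 2, p = 0.523234, fail to reject H0.


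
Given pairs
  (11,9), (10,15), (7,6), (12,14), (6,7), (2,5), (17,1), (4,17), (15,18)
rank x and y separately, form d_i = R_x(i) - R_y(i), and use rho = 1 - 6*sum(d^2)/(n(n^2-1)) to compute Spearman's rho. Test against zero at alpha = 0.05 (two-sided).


Step 1: Rank x and y separately (midranks; no ties here).
rank(x): 11->6, 10->5, 7->4, 12->7, 6->3, 2->1, 17->9, 4->2, 15->8
rank(y): 9->5, 15->7, 6->3, 14->6, 7->4, 5->2, 1->1, 17->8, 18->9
Step 2: d_i = R_x(i) - R_y(i); compute d_i^2.
  (6-5)^2=1, (5-7)^2=4, (4-3)^2=1, (7-6)^2=1, (3-4)^2=1, (1-2)^2=1, (9-1)^2=64, (2-8)^2=36, (8-9)^2=1
sum(d^2) = 110.
Step 3: rho = 1 - 6*110 / (9*(9^2 - 1)) = 1 - 660/720 = 0.083333.
Step 4: Under H0, t = rho * sqrt((n-2)/(1-rho^2)) = 0.2212 ~ t(7).
Step 5: Two-sided p-value from the t-distribution with 7 df = 0.831214.
Step 6: alpha = 0.05. fail to reject H0.

rho = 0.0833, p = 0.831214, fail to reject H0 at alpha = 0.05.


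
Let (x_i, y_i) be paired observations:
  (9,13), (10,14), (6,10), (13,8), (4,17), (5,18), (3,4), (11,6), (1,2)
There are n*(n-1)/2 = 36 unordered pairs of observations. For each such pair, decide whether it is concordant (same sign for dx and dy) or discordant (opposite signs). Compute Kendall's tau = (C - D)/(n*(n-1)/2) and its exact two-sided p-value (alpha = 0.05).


Step 1: Enumerate the 36 unordered pairs (i,j) with i<j and classify each by sign(x_j-x_i) * sign(y_j-y_i).
  (1,2):dx=+1,dy=+1->C; (1,3):dx=-3,dy=-3->C; (1,4):dx=+4,dy=-5->D; (1,5):dx=-5,dy=+4->D
  (1,6):dx=-4,dy=+5->D; (1,7):dx=-6,dy=-9->C; (1,8):dx=+2,dy=-7->D; (1,9):dx=-8,dy=-11->C
  (2,3):dx=-4,dy=-4->C; (2,4):dx=+3,dy=-6->D; (2,5):dx=-6,dy=+3->D; (2,6):dx=-5,dy=+4->D
  (2,7):dx=-7,dy=-10->C; (2,8):dx=+1,dy=-8->D; (2,9):dx=-9,dy=-12->C; (3,4):dx=+7,dy=-2->D
  (3,5):dx=-2,dy=+7->D; (3,6):dx=-1,dy=+8->D; (3,7):dx=-3,dy=-6->C; (3,8):dx=+5,dy=-4->D
  (3,9):dx=-5,dy=-8->C; (4,5):dx=-9,dy=+9->D; (4,6):dx=-8,dy=+10->D; (4,7):dx=-10,dy=-4->C
  (4,8):dx=-2,dy=-2->C; (4,9):dx=-12,dy=-6->C; (5,6):dx=+1,dy=+1->C; (5,7):dx=-1,dy=-13->C
  (5,8):dx=+7,dy=-11->D; (5,9):dx=-3,dy=-15->C; (6,7):dx=-2,dy=-14->C; (6,8):dx=+6,dy=-12->D
  (6,9):dx=-4,dy=-16->C; (7,8):dx=+8,dy=+2->C; (7,9):dx=-2,dy=-2->C; (8,9):dx=-10,dy=-4->C
Step 2: C = 20, D = 16, total pairs = 36.
Step 3: tau = (C - D)/(n(n-1)/2) = (20 - 16)/36 = 0.111111.
Step 4: Exact two-sided p-value (enumerate n! = 362880 permutations of y under H0): p = 0.761414.
Step 5: alpha = 0.05. fail to reject H0.

tau_b = 0.1111 (C=20, D=16), p = 0.761414, fail to reject H0.


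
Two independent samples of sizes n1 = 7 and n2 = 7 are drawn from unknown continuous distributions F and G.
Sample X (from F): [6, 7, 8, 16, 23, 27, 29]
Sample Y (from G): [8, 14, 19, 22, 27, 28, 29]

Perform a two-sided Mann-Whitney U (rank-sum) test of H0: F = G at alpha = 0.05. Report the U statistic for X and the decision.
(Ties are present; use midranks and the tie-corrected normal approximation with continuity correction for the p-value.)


Step 1: Combine and sort all 14 observations; assign midranks.
sorted (value, group): (6,X), (7,X), (8,X), (8,Y), (14,Y), (16,X), (19,Y), (22,Y), (23,X), (27,X), (27,Y), (28,Y), (29,X), (29,Y)
ranks: 6->1, 7->2, 8->3.5, 8->3.5, 14->5, 16->6, 19->7, 22->8, 23->9, 27->10.5, 27->10.5, 28->12, 29->13.5, 29->13.5
Step 2: Rank sum for X: R1 = 1 + 2 + 3.5 + 6 + 9 + 10.5 + 13.5 = 45.5.
Step 3: U_X = R1 - n1(n1+1)/2 = 45.5 - 7*8/2 = 45.5 - 28 = 17.5.
       U_Y = n1*n2 - U_X = 49 - 17.5 = 31.5.
Step 4: Ties are present, so use the tie-corrected normal approximation (with continuity correction) for the p-value.
Step 5: p-value = 0.404681; compare to alpha = 0.05. fail to reject H0.

U_X = 17.5, p = 0.404681, fail to reject H0 at alpha = 0.05.


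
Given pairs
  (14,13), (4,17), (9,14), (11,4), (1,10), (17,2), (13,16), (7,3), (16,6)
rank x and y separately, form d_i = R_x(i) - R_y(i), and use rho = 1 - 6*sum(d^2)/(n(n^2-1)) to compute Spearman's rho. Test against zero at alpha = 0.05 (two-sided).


Step 1: Rank x and y separately (midranks; no ties here).
rank(x): 14->7, 4->2, 9->4, 11->5, 1->1, 17->9, 13->6, 7->3, 16->8
rank(y): 13->6, 17->9, 14->7, 4->3, 10->5, 2->1, 16->8, 3->2, 6->4
Step 2: d_i = R_x(i) - R_y(i); compute d_i^2.
  (7-6)^2=1, (2-9)^2=49, (4-7)^2=9, (5-3)^2=4, (1-5)^2=16, (9-1)^2=64, (6-8)^2=4, (3-2)^2=1, (8-4)^2=16
sum(d^2) = 164.
Step 3: rho = 1 - 6*164 / (9*(9^2 - 1)) = 1 - 984/720 = -0.366667.
Step 4: Under H0, t = rho * sqrt((n-2)/(1-rho^2)) = -1.0427 ~ t(7).
Step 5: Two-sided p-value from the t-distribution with 7 df = 0.331740.
Step 6: alpha = 0.05. fail to reject H0.

rho = -0.3667, p = 0.331740, fail to reject H0 at alpha = 0.05.


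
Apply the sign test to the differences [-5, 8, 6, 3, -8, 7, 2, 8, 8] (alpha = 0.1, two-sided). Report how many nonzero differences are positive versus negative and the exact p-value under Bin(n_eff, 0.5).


Step 1: Discard zero differences. Original n = 9; n_eff = number of nonzero differences = 9.
Nonzero differences (with sign): -5, +8, +6, +3, -8, +7, +2, +8, +8
Step 2: Count signs: positive = 7, negative = 2.
Step 3: Under H0: P(positive) = 0.5, so the number of positives S ~ Bin(9, 0.5).
Step 4: Two-sided exact p-value = sum of Bin(9,0.5) probabilities at or below the observed probability = 0.179688.
Step 5: alpha = 0.1. fail to reject H0.

n_eff = 9, pos = 7, neg = 2, p = 0.179688, fail to reject H0.


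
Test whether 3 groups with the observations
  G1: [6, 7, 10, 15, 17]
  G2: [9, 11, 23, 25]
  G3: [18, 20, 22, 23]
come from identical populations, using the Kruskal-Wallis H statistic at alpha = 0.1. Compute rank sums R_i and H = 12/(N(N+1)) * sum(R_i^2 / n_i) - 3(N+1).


Step 1: Combine all N = 13 observations and assign midranks.
sorted (value, group, rank): (6,G1,1), (7,G1,2), (9,G2,3), (10,G1,4), (11,G2,5), (15,G1,6), (17,G1,7), (18,G3,8), (20,G3,9), (22,G3,10), (23,G2,11.5), (23,G3,11.5), (25,G2,13)
Step 2: Sum ranks within each group.
R_1 = 20 (n_1 = 5)
R_2 = 32.5 (n_2 = 4)
R_3 = 38.5 (n_3 = 4)
Step 3: H = 12/(N(N+1)) * sum(R_i^2/n_i) - 3(N+1)
     = 12/(13*14) * (20^2/5 + 32.5^2/4 + 38.5^2/4) - 3*14
     = 0.065934 * 714.625 - 42
     = 5.118132.
Step 4: Ties present; correction factor C = 1 - 6/(13^3 - 13) = 0.997253. Corrected H = 5.118132 / 0.997253 = 5.132231.
Step 5: Under H0, H ~ chi^2(2); p-value = 0.076833.
Step 6: alpha = 0.1. reject H0.

H = 5.1322, df = 2, p = 0.076833, reject H0.


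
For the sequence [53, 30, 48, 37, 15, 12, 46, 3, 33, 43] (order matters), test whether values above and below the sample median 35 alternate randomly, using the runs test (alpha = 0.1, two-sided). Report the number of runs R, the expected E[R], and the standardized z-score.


Step 1: Compute median = 35; label A = above, B = below.
Labels in order: ABAABBABBA  (n_A = 5, n_B = 5)
Step 2: Count runs R = 7.
Step 3: Under H0 (random ordering), E[R] = 2*n_A*n_B/(n_A+n_B) + 1 = 2*5*5/10 + 1 = 6.0000.
        Var[R] = 2*n_A*n_B*(2*n_A*n_B - n_A - n_B) / ((n_A+n_B)^2 * (n_A+n_B-1)) = 2000/900 = 2.2222.
        SD[R] = 1.4907.
Step 4: Continuity-corrected z = (R - 0.5 - E[R]) / SD[R] = (7 - 0.5 - 6.0000) / 1.4907 = 0.3354.
Step 5: Two-sided p-value via normal approximation = 2*(1 - Phi(|z|)) = 0.737316.
Step 6: alpha = 0.1. fail to reject H0.

R = 7, z = 0.3354, p = 0.737316, fail to reject H0.
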